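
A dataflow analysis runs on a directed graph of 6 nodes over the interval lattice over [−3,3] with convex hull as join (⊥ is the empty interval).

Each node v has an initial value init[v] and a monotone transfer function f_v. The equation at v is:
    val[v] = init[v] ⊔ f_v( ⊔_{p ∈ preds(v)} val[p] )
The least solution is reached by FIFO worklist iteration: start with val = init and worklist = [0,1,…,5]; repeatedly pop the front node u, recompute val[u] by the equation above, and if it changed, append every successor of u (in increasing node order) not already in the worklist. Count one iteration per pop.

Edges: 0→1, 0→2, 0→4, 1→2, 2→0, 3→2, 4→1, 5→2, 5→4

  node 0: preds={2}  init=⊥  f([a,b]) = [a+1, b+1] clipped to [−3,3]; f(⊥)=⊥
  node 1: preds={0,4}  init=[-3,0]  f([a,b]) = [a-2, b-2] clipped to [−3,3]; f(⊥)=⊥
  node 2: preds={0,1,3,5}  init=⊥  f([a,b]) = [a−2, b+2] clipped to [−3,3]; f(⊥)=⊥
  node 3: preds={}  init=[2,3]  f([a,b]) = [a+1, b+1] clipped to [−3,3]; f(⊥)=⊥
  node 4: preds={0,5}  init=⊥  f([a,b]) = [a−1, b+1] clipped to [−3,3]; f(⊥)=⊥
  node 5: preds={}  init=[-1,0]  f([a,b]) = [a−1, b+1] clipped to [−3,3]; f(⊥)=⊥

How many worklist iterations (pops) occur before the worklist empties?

11

Iteration log — 11 steps:
  step 1. node 0  ⊔preds=⊥  new=⊥  stable
  step 2. node 1  ⊔preds=⊥  new=[-3,0]  stable
  step 3. node 2  ⊔preds=[-3,3]  new=[-3,3]  old=⊥  +wl: 0
  step 4. node 3  ⊔preds=⊥  new=[2,3]  stable
  step 5. node 4  ⊔preds=[-1,0]  new=[-2,1]  old=⊥  +wl: 1
  step 6. node 5  ⊔preds=⊥  new=[-1,0]  stable
  step 7. node 0  ⊔preds=[-3,3]  new=[-2,3]  old=⊥  +wl: 2,4
  step 8. node 1  ⊔preds=[-2,3]  new=[-3,1]  old=[-3,0]  +wl: 
  step 9. node 2  ⊔preds=[-3,3]  new=[-3,3]  stable
  step 10. node 4  ⊔preds=[-2,3]  new=[-3,3]  old=[-2,1]  +wl: 1
  step 11. node 1  ⊔preds=[-3,3]  new=[-3,1]  stable

Least fixpoint reached:
  node 0: [-2,3]
  node 1: [-3,1]
  node 2: [-3,3]
  node 3: [2,3]
  node 4: [-3,3]
  node 5: [-1,0]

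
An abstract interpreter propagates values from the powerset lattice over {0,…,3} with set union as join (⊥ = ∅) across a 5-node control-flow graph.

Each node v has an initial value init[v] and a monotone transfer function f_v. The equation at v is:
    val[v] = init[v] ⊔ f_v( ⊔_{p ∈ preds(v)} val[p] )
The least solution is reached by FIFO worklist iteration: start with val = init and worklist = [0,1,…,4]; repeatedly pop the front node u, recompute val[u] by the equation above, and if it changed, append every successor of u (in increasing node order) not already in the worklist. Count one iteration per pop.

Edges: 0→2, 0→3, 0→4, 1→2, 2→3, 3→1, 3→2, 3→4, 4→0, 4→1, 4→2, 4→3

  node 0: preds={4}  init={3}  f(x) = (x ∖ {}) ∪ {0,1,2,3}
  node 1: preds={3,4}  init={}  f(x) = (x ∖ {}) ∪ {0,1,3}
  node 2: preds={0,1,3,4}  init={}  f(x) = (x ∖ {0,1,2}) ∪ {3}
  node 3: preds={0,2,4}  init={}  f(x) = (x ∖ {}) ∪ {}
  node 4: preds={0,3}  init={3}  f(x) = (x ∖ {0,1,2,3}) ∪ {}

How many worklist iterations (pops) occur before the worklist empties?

7

Worklist (7 pops):
  #1 pop 0: in={3} → {0,1,2,3} (was {3}); enqueue []
  #2 pop 1: in={3} → {0,1,3} (was {}); enqueue []
  #3 pop 2: in={0,1,2,3} → {3} (was {}); enqueue []
  #4 pop 3: in={0,1,2,3} → {0,1,2,3} (was {}); enqueue [1,2]
  #5 pop 4: in={0,1,2,3} → {3} (no change)
  #6 pop 1: in={0,1,2,3} → {0,1,2,3} (was {0,1,3}); enqueue []
  #7 pop 2: in={0,1,2,3} → {3} (no change)

Fixpoint:
  val[0] = {0,1,2,3}
  val[1] = {0,1,2,3}
  val[2] = {3}
  val[3] = {0,1,2,3}
  val[4] = {3}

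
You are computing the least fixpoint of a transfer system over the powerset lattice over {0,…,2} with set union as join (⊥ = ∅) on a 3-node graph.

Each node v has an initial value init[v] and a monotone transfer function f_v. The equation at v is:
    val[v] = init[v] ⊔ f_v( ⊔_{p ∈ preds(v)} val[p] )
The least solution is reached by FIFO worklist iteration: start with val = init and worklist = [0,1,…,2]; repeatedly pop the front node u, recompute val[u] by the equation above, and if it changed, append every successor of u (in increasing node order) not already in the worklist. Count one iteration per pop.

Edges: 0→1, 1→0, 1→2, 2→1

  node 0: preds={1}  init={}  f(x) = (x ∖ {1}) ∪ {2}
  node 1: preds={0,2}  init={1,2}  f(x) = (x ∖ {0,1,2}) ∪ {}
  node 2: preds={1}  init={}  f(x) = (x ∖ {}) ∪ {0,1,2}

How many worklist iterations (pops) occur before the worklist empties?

4

Worklist (4 pops):
  #1 pop 0: in={1,2} → {2} (was {}); enqueue []
  #2 pop 1: in={2} → {1,2} (no change)
  #3 pop 2: in={1,2} → {0,1,2} (was {}); enqueue [1]
  #4 pop 1: in={0,1,2} → {1,2} (no change)

Fixpoint:
  val[0] = {2}
  val[1] = {1,2}
  val[2] = {0,1,2}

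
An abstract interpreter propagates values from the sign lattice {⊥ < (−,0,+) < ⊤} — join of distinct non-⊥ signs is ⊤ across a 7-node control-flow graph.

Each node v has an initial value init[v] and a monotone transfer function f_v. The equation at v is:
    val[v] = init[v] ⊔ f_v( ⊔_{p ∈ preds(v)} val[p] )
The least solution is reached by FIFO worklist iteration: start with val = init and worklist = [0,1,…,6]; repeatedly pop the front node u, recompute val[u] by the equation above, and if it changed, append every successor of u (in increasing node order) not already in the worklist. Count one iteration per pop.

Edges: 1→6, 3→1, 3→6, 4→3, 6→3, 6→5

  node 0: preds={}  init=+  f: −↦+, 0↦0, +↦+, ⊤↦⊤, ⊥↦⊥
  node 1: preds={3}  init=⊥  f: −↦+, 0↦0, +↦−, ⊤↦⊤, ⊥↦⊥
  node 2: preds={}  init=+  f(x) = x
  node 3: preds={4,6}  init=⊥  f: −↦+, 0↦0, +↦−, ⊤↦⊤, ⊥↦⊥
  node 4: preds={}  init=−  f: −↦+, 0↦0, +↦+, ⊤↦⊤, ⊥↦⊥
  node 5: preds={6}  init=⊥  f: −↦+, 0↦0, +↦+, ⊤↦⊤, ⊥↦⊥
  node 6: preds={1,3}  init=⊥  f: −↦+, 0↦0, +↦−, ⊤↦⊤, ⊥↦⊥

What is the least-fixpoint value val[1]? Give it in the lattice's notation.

Worklist (15 pops):
  #1 pop 0: in=⊥ → + (no change)
  #2 pop 1: in=⊥ → ⊥ (no change)
  #3 pop 2: in=⊥ → + (no change)
  #4 pop 3: in=− → + (was ⊥); enqueue [1]
  #5 pop 4: in=⊥ → − (no change)
  #6 pop 5: in=⊥ → ⊥ (no change)
  #7 pop 6: in=+ → − (was ⊥); enqueue [3,5]
  #8 pop 1: in=+ → − (was ⊥); enqueue [6]
  #9 pop 3: in=− → + (no change)
  #10 pop 5: in=− → + (was ⊥); enqueue []
  #11 pop 6: in=⊤ → ⊤ (was −); enqueue [3,5]
  #12 pop 3: in=⊤ → ⊤ (was +); enqueue [1,6]
  #13 pop 5: in=⊤ → ⊤ (was +); enqueue []
  #14 pop 1: in=⊤ → ⊤ (was −); enqueue []
  #15 pop 6: in=⊤ → ⊤ (no change)

Fixpoint:
  val[0] = +
  val[1] = ⊤
  val[2] = +
  val[3] = ⊤
  val[4] = −
  val[5] = ⊤
  val[6] = ⊤

⊤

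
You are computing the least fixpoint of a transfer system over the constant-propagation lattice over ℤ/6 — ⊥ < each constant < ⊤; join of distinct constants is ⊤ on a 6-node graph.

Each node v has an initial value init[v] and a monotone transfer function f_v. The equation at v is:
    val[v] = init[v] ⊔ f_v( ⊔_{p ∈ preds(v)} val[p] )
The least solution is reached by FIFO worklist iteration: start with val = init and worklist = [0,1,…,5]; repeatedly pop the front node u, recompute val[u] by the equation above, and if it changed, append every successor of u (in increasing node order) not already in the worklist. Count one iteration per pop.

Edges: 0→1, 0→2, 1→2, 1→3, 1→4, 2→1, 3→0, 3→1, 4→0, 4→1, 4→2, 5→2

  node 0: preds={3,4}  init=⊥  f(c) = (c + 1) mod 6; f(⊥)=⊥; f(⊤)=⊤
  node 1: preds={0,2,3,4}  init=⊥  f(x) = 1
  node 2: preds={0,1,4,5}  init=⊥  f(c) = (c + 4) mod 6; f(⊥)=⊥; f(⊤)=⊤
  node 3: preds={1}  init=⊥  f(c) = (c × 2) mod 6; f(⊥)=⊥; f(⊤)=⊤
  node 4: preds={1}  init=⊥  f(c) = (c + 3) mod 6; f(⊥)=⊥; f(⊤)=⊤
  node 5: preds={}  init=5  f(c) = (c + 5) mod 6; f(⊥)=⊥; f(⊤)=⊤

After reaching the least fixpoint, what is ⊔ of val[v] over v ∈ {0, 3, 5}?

Worklist (10 pops):
  #1 pop 0: in=⊥ → ⊥ (no change)
  #2 pop 1: in=⊥ → 1 (was ⊥); enqueue []
  #3 pop 2: in=⊤ → ⊤ (was ⊥); enqueue [1]
  #4 pop 3: in=1 → 2 (was ⊥); enqueue [0]
  #5 pop 4: in=1 → 4 (was ⊥); enqueue [2]
  #6 pop 5: in=⊥ → 5 (no change)
  #7 pop 1: in=⊤ → 1 (no change)
  #8 pop 0: in=⊤ → ⊤ (was ⊥); enqueue [1]
  #9 pop 2: in=⊤ → ⊤ (no change)
  #10 pop 1: in=⊤ → 1 (no change)

Fixpoint:
  val[0] = ⊤
  val[1] = 1
  val[2] = ⊤
  val[3] = 2
  val[4] = 4
  val[5] = 5

⊤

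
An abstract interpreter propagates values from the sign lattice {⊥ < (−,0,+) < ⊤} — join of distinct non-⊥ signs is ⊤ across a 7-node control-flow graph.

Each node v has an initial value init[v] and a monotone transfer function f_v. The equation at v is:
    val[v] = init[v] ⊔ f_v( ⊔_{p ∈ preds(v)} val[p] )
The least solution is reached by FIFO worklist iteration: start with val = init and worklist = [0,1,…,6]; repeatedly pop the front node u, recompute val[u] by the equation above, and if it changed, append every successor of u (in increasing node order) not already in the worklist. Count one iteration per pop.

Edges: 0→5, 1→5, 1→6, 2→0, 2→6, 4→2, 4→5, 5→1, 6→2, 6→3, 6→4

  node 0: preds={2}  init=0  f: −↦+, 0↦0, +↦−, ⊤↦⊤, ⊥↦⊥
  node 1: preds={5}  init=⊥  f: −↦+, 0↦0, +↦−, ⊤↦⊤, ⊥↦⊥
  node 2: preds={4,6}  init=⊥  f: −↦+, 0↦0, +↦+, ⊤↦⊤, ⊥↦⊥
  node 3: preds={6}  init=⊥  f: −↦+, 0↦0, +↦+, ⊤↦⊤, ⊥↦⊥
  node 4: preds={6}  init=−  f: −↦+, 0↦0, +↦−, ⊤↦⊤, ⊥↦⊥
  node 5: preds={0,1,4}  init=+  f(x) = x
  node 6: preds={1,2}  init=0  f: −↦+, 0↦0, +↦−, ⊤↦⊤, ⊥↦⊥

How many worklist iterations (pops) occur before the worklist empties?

Iteration log — 14 steps:
  step 1. node 0  ⊔preds=⊥  new=0  stable
  step 2. node 1  ⊔preds=+  new=−  old=⊥  +wl: 
  step 3. node 2  ⊔preds=⊤  new=⊤  old=⊥  +wl: 0
  step 4. node 3  ⊔preds=0  new=0  old=⊥  +wl: 
  step 5. node 4  ⊔preds=0  new=⊤  old=−  +wl: 2
  step 6. node 5  ⊔preds=⊤  new=⊤  old=+  +wl: 1
  step 7. node 6  ⊔preds=⊤  new=⊤  old=0  +wl: 3,4
  step 8. node 0  ⊔preds=⊤  new=⊤  old=0  +wl: 5
  step 9. node 2  ⊔preds=⊤  new=⊤  stable
  step 10. node 1  ⊔preds=⊤  new=⊤  old=−  +wl: 6
  step 11. node 3  ⊔preds=⊤  new=⊤  old=0  +wl: 
  step 12. node 4  ⊔preds=⊤  new=⊤  stable
  step 13. node 5  ⊔preds=⊤  new=⊤  stable
  step 14. node 6  ⊔preds=⊤  new=⊤  stable

Least fixpoint reached:
  node 0: ⊤
  node 1: ⊤
  node 2: ⊤
  node 3: ⊤
  node 4: ⊤
  node 5: ⊤
  node 6: ⊤

14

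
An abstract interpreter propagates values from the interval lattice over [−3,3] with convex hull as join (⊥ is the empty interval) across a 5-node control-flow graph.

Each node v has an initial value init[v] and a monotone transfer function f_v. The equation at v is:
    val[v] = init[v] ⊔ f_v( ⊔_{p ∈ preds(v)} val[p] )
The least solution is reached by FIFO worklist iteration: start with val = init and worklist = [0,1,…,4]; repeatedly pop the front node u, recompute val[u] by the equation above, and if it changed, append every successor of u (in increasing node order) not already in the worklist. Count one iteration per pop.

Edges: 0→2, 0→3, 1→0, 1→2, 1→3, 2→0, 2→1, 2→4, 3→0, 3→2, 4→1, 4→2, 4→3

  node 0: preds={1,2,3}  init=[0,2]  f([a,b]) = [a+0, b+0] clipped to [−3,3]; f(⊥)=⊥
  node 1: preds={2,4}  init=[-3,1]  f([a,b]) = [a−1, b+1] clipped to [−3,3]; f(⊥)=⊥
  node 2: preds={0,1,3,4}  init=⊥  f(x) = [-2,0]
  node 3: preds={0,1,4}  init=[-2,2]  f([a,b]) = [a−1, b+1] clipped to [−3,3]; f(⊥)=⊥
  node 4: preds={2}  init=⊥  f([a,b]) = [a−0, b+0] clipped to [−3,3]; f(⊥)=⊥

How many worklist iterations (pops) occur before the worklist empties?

Worklist (9 pops):
  #1 pop 0: in=[-3,2] → [-3,2] (was [0,2]); enqueue []
  #2 pop 1: in=⊥ → [-3,1] (no change)
  #3 pop 2: in=[-3,2] → [-2,0] (was ⊥); enqueue [0,1]
  #4 pop 3: in=[-3,2] → [-3,3] (was [-2,2]); enqueue [2]
  #5 pop 4: in=[-2,0] → [-2,0] (was ⊥); enqueue [3]
  #6 pop 0: in=[-3,3] → [-3,3] (was [-3,2]); enqueue []
  #7 pop 1: in=[-2,0] → [-3,1] (no change)
  #8 pop 2: in=[-3,3] → [-2,0] (no change)
  #9 pop 3: in=[-3,3] → [-3,3] (no change)

Fixpoint:
  val[0] = [-3,3]
  val[1] = [-3,1]
  val[2] = [-2,0]
  val[3] = [-3,3]
  val[4] = [-2,0]

9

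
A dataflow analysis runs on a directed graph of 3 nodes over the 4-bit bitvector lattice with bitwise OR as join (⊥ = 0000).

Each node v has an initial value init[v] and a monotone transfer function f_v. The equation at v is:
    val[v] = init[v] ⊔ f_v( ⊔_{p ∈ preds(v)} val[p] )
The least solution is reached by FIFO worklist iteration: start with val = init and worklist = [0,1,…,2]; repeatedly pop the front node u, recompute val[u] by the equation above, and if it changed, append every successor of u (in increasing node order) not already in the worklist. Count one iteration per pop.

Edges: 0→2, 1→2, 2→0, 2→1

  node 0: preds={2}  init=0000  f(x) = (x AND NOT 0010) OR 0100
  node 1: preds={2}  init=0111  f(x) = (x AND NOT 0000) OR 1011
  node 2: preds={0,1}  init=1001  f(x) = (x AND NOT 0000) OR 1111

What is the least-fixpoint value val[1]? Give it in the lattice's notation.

Worklist (5 pops):
  #1 pop 0: in=1001 → 1101 (was 0000); enqueue []
  #2 pop 1: in=1001 → 1111 (was 0111); enqueue []
  #3 pop 2: in=1111 → 1111 (was 1001); enqueue [0,1]
  #4 pop 0: in=1111 → 1101 (no change)
  #5 pop 1: in=1111 → 1111 (no change)

Fixpoint:
  val[0] = 1101
  val[1] = 1111
  val[2] = 1111

1111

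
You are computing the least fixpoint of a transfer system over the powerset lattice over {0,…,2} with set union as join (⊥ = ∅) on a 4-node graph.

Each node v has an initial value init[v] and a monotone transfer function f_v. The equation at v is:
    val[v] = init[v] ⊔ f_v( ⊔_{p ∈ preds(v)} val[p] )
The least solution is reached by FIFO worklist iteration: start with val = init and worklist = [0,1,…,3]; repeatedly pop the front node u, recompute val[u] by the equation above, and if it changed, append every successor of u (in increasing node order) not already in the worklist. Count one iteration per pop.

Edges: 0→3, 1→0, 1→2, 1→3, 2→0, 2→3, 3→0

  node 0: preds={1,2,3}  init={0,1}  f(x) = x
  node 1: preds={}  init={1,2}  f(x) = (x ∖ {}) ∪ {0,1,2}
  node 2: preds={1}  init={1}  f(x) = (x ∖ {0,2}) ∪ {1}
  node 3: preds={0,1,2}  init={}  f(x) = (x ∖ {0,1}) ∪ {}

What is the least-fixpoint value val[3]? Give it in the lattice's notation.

Worklist (5 pops):
  #1 pop 0: in={1,2} → {0,1,2} (was {0,1}); enqueue []
  #2 pop 1: in={} → {0,1,2} (was {1,2}); enqueue [0]
  #3 pop 2: in={0,1,2} → {1} (no change)
  #4 pop 3: in={0,1,2} → {2} (was {}); enqueue []
  #5 pop 0: in={0,1,2} → {0,1,2} (no change)

Fixpoint:
  val[0] = {0,1,2}
  val[1] = {0,1,2}
  val[2] = {1}
  val[3] = {2}

{2}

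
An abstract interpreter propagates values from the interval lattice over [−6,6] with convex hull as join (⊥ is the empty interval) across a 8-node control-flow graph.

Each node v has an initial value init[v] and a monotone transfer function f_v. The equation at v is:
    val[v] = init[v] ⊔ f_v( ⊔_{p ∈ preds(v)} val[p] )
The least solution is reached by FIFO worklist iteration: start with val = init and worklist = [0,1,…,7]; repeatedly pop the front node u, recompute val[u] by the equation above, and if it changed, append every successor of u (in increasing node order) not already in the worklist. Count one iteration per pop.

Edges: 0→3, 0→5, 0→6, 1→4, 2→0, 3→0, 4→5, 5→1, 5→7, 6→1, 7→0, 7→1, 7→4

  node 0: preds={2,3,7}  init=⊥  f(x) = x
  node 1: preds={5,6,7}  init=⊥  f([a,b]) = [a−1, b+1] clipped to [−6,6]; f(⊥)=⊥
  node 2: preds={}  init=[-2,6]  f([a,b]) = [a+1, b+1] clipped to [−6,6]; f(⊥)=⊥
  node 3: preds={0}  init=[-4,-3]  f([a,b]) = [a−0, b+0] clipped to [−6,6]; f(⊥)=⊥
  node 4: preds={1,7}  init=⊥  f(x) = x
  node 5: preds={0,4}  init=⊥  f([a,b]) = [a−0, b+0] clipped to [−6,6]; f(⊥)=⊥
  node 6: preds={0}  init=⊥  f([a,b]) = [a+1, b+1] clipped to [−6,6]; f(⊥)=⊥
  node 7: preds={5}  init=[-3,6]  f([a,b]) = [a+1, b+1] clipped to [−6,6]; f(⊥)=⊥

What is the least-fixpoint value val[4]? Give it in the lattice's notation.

[-6,6]

Trace (28 dequeues):
  [1] u=0 | in [-4,6] | out [-4,6] | prev ⊥ | push {}
  [2] u=1 | in [-3,6] | out [-4,6] | prev ⊥ | push {}
  [3] u=2 | in ⊥ | out [-2,6] | ==
  [4] u=3 | in [-4,6] | out [-4,6] | prev [-4,-3] | push {0}
  [5] u=4 | in [-4,6] | out [-4,6] | prev ⊥ | push {}
  [6] u=5 | in [-4,6] | out [-4,6] | prev ⊥ | push {1}
  [7] u=6 | in [-4,6] | out [-3,6] | prev ⊥ | push {}
  [8] u=7 | in [-4,6] | out [-3,6] | ==
  [9] u=0 | in [-4,6] | out [-4,6] | ==
  [10] u=1 | in [-4,6] | out [-5,6] | prev [-4,6] | push {4}
  [11] u=4 | in [-5,6] | out [-5,6] | prev [-4,6] | push {5}
  [12] u=5 | in [-5,6] | out [-5,6] | prev [-4,6] | push {1,7}
  [13] u=1 | in [-5,6] | out [-6,6] | prev [-5,6] | push {4}
  [14] u=7 | in [-5,6] | out [-4,6] | prev [-3,6] | push {0,1}
  [15] u=4 | in [-6,6] | out [-6,6] | prev [-5,6] | push {5}
  [16] u=0 | in [-4,6] | out [-4,6] | ==
  [17] u=1 | in [-5,6] | out [-6,6] | ==
  [18] u=5 | in [-6,6] | out [-6,6] | prev [-5,6] | push {1,7}
  [19] u=1 | in [-6,6] | out [-6,6] | ==
  [20] u=7 | in [-6,6] | out [-5,6] | prev [-4,6] | push {0,1,4}
  [21] u=0 | in [-5,6] | out [-5,6] | prev [-4,6] | push {3,5,6}
  [22] u=1 | in [-6,6] | out [-6,6] | ==
  [23] u=4 | in [-6,6] | out [-6,6] | ==
  [24] u=3 | in [-5,6] | out [-5,6] | prev [-4,6] | push {0}
  [25] u=5 | in [-6,6] | out [-6,6] | ==
  [26] u=6 | in [-5,6] | out [-4,6] | prev [-3,6] | push {1}
  [27] u=0 | in [-5,6] | out [-5,6] | ==
  [28] u=1 | in [-6,6] | out [-6,6] | ==

Converged values:
  [0] [-5,6]
  [1] [-6,6]
  [2] [-2,6]
  [3] [-5,6]
  [4] [-6,6]
  [5] [-6,6]
  [6] [-4,6]
  [7] [-5,6]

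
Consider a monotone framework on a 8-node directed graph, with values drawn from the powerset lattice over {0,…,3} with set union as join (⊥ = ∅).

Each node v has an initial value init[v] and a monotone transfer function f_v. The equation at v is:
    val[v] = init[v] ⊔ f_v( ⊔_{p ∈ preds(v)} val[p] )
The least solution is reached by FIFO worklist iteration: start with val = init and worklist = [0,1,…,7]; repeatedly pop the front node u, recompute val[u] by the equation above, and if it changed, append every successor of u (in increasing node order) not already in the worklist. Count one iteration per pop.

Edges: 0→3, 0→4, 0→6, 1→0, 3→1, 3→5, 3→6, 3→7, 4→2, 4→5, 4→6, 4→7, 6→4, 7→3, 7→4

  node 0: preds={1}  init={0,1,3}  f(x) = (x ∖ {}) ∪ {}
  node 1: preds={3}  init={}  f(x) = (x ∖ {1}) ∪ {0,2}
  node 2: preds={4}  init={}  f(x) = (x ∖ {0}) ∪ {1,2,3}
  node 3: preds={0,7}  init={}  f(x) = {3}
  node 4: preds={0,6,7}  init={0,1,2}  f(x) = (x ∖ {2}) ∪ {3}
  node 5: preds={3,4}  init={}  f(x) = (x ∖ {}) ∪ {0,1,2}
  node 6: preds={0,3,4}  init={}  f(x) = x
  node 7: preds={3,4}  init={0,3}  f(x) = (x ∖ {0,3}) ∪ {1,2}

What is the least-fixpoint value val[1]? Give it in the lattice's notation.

Trace (15 dequeues):
  [1] u=0 | in {} | out {0,1,3} | ==
  [2] u=1 | in {} | out {0,2} | prev {} | push {0}
  [3] u=2 | in {0,1,2} | out {1,2,3} | prev {} | push {}
  [4] u=3 | in {0,1,3} | out {3} | prev {} | push {1}
  [5] u=4 | in {0,1,3} | out {0,1,2,3} | prev {0,1,2} | push {2}
  [6] u=5 | in {0,1,2,3} | out {0,1,2,3} | prev {} | push {}
  [7] u=6 | in {0,1,2,3} | out {0,1,2,3} | prev {} | push {4}
  [8] u=7 | in {0,1,2,3} | out {0,1,2,3} | prev {0,3} | push {3}
  [9] u=0 | in {0,2} | out {0,1,2,3} | prev {0,1,3} | push {6}
  [10] u=1 | in {3} | out {0,2,3} | prev {0,2} | push {0}
  [11] u=2 | in {0,1,2,3} | out {1,2,3} | ==
  [12] u=4 | in {0,1,2,3} | out {0,1,2,3} | ==
  [13] u=3 | in {0,1,2,3} | out {3} | ==
  [14] u=6 | in {0,1,2,3} | out {0,1,2,3} | ==
  [15] u=0 | in {0,2,3} | out {0,1,2,3} | ==

Converged values:
  [0] {0,1,2,3}
  [1] {0,2,3}
  [2] {1,2,3}
  [3] {3}
  [4] {0,1,2,3}
  [5] {0,1,2,3}
  [6] {0,1,2,3}
  [7] {0,1,2,3}

{0,2,3}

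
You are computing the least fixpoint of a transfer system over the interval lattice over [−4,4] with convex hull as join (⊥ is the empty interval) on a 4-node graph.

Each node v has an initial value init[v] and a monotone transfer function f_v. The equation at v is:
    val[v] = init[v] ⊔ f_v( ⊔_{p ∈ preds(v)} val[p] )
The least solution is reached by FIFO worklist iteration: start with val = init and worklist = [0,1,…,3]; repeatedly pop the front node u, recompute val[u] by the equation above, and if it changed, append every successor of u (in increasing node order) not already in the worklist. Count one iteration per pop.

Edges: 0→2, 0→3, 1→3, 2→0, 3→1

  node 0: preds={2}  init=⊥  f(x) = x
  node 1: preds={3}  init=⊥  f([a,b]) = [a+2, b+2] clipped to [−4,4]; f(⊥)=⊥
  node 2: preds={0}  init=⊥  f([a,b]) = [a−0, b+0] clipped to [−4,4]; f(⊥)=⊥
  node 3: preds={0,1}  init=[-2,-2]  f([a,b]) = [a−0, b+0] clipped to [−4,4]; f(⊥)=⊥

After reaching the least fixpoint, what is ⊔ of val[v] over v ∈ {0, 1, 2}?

Iteration log — 9 steps:
  step 1. node 0  ⊔preds=⊥  new=⊥  stable
  step 2. node 1  ⊔preds=[-2,-2]  new=[0,0]  old=⊥  +wl: 
  step 3. node 2  ⊔preds=⊥  new=⊥  stable
  step 4. node 3  ⊔preds=[0,0]  new=[-2,0]  old=[-2,-2]  +wl: 1
  step 5. node 1  ⊔preds=[-2,0]  new=[0,2]  old=[0,0]  +wl: 3
  step 6. node 3  ⊔preds=[0,2]  new=[-2,2]  old=[-2,0]  +wl: 1
  step 7. node 1  ⊔preds=[-2,2]  new=[0,4]  old=[0,2]  +wl: 3
  step 8. node 3  ⊔preds=[0,4]  new=[-2,4]  old=[-2,2]  +wl: 1
  step 9. node 1  ⊔preds=[-2,4]  new=[0,4]  stable

Least fixpoint reached:
  node 0: ⊥
  node 1: [0,4]
  node 2: ⊥
  node 3: [-2,4]

[0,4]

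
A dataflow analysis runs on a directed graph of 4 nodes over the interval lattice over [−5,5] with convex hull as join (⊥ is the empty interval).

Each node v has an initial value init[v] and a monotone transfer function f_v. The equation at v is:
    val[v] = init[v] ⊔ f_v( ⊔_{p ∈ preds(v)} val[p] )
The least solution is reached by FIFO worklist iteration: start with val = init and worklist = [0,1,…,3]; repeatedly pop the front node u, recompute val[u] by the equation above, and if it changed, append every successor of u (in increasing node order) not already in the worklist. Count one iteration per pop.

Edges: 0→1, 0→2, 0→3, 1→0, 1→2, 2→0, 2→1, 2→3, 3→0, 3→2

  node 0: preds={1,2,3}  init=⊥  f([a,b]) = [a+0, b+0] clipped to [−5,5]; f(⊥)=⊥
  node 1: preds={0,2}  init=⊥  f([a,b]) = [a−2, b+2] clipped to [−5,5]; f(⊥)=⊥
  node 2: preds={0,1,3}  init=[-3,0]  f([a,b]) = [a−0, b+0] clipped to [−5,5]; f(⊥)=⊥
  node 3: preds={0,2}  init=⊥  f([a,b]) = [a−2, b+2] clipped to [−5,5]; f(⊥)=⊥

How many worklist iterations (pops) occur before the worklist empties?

Trace (12 dequeues):
  [1] u=0 | in [-3,0] | out [-3,0] | prev ⊥ | push {}
  [2] u=1 | in [-3,0] | out [-5,2] | prev ⊥ | push {0}
  [3] u=2 | in [-5,2] | out [-5,2] | prev [-3,0] | push {1}
  [4] u=3 | in [-5,2] | out [-5,4] | prev ⊥ | push {2}
  [5] u=0 | in [-5,4] | out [-5,4] | prev [-3,0] | push {3}
  [6] u=1 | in [-5,4] | out [-5,5] | prev [-5,2] | push {0}
  [7] u=2 | in [-5,5] | out [-5,5] | prev [-5,2] | push {1}
  [8] u=3 | in [-5,5] | out [-5,5] | prev [-5,4] | push {2}
  [9] u=0 | in [-5,5] | out [-5,5] | prev [-5,4] | push {3}
  [10] u=1 | in [-5,5] | out [-5,5] | ==
  [11] u=2 | in [-5,5] | out [-5,5] | ==
  [12] u=3 | in [-5,5] | out [-5,5] | ==

Converged values:
  [0] [-5,5]
  [1] [-5,5]
  [2] [-5,5]
  [3] [-5,5]

12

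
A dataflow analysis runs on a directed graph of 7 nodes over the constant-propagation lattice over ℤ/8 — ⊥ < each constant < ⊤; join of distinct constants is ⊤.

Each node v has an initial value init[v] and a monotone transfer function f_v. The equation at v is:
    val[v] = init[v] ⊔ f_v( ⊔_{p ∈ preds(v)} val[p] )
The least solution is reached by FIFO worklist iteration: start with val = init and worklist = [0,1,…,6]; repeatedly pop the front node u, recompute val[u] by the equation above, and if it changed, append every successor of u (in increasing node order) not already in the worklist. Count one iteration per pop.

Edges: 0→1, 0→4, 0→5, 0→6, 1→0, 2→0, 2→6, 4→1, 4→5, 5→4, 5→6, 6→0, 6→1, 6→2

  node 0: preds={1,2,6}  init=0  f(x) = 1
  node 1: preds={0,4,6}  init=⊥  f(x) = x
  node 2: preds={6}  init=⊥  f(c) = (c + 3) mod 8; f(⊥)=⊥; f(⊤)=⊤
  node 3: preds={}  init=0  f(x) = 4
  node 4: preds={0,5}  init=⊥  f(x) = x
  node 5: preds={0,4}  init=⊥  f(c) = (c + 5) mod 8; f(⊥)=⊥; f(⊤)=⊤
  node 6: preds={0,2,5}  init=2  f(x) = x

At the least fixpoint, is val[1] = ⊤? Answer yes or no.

yes

Worklist (13 pops):
  #1 pop 0: in=2 → ⊤ (was 0); enqueue []
  #2 pop 1: in=⊤ → ⊤ (was ⊥); enqueue [0]
  #3 pop 2: in=2 → 5 (was ⊥); enqueue []
  #4 pop 3: in=⊥ → ⊤ (was 0); enqueue []
  #5 pop 4: in=⊤ → ⊤ (was ⊥); enqueue [1]
  #6 pop 5: in=⊤ → ⊤ (was ⊥); enqueue [4]
  #7 pop 6: in=⊤ → ⊤ (was 2); enqueue [2]
  #8 pop 0: in=⊤ → ⊤ (no change)
  #9 pop 1: in=⊤ → ⊤ (no change)
  #10 pop 4: in=⊤ → ⊤ (no change)
  #11 pop 2: in=⊤ → ⊤ (was 5); enqueue [0,6]
  #12 pop 0: in=⊤ → ⊤ (no change)
  #13 pop 6: in=⊤ → ⊤ (no change)

Fixpoint:
  val[0] = ⊤
  val[1] = ⊤
  val[2] = ⊤
  val[3] = ⊤
  val[4] = ⊤
  val[5] = ⊤
  val[6] = ⊤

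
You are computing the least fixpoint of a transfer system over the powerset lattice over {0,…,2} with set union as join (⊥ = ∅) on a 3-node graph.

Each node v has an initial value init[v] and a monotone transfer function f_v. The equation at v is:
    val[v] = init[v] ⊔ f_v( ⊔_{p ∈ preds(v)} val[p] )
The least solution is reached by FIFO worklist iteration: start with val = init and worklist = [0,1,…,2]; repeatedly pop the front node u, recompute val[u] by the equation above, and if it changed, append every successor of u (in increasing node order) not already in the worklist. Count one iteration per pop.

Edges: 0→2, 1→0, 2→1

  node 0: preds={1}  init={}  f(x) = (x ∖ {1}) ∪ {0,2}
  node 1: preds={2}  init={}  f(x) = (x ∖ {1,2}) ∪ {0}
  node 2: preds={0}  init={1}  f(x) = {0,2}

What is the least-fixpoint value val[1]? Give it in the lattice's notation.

{0}

Worklist (5 pops):
  #1 pop 0: in={} → {0,2} (was {}); enqueue []
  #2 pop 1: in={1} → {0} (was {}); enqueue [0]
  #3 pop 2: in={0,2} → {0,1,2} (was {1}); enqueue [1]
  #4 pop 0: in={0} → {0,2} (no change)
  #5 pop 1: in={0,1,2} → {0} (no change)

Fixpoint:
  val[0] = {0,2}
  val[1] = {0}
  val[2] = {0,1,2}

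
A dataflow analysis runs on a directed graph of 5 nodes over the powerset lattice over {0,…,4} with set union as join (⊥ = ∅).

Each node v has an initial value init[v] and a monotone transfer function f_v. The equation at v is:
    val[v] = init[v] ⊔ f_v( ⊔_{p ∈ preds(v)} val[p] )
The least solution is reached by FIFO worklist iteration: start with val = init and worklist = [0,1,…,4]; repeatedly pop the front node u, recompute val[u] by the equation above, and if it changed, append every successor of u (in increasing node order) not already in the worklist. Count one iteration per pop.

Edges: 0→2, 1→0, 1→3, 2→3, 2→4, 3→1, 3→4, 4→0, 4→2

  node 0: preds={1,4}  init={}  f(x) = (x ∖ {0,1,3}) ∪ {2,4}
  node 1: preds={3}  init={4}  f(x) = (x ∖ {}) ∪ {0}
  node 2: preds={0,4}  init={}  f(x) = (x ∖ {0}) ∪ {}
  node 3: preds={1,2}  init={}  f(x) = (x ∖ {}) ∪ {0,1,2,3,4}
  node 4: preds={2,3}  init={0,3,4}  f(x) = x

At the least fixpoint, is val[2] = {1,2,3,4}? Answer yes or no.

yes

Worklist (11 pops):
  #1 pop 0: in={0,3,4} → {2,4} (was {}); enqueue []
  #2 pop 1: in={} → {0,4} (was {4}); enqueue [0]
  #3 pop 2: in={0,2,3,4} → {2,3,4} (was {}); enqueue []
  #4 pop 3: in={0,2,3,4} → {0,1,2,3,4} (was {}); enqueue [1]
  #5 pop 4: in={0,1,2,3,4} → {0,1,2,3,4} (was {0,3,4}); enqueue [2]
  #6 pop 0: in={0,1,2,3,4} → {2,4} (no change)
  #7 pop 1: in={0,1,2,3,4} → {0,1,2,3,4} (was {0,4}); enqueue [0,3]
  #8 pop 2: in={0,1,2,3,4} → {1,2,3,4} (was {2,3,4}); enqueue [4]
  #9 pop 0: in={0,1,2,3,4} → {2,4} (no change)
  #10 pop 3: in={0,1,2,3,4} → {0,1,2,3,4} (no change)
  #11 pop 4: in={0,1,2,3,4} → {0,1,2,3,4} (no change)

Fixpoint:
  val[0] = {2,4}
  val[1] = {0,1,2,3,4}
  val[2] = {1,2,3,4}
  val[3] = {0,1,2,3,4}
  val[4] = {0,1,2,3,4}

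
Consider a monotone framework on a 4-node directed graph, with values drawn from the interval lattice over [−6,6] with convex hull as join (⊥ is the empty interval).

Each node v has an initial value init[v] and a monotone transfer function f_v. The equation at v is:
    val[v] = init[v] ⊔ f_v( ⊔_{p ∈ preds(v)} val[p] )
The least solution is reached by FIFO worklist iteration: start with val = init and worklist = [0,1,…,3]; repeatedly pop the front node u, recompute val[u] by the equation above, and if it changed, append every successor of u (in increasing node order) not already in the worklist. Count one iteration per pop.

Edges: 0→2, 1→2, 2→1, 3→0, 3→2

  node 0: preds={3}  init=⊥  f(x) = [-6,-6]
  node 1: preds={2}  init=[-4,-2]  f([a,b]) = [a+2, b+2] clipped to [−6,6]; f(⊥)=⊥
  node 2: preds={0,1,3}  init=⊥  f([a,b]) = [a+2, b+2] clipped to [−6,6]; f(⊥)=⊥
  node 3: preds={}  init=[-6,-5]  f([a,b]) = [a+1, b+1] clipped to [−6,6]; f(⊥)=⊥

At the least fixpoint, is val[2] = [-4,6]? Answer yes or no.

yes

Worklist (9 pops):
  #1 pop 0: in=[-6,-5] → [-6,-6] (was ⊥); enqueue []
  #2 pop 1: in=⊥ → [-4,-2] (no change)
  #3 pop 2: in=[-6,-2] → [-4,0] (was ⊥); enqueue [1]
  #4 pop 3: in=⊥ → [-6,-5] (no change)
  #5 pop 1: in=[-4,0] → [-4,2] (was [-4,-2]); enqueue [2]
  #6 pop 2: in=[-6,2] → [-4,4] (was [-4,0]); enqueue [1]
  #7 pop 1: in=[-4,4] → [-4,6] (was [-4,2]); enqueue [2]
  #8 pop 2: in=[-6,6] → [-4,6] (was [-4,4]); enqueue [1]
  #9 pop 1: in=[-4,6] → [-4,6] (no change)

Fixpoint:
  val[0] = [-6,-6]
  val[1] = [-4,6]
  val[2] = [-4,6]
  val[3] = [-6,-5]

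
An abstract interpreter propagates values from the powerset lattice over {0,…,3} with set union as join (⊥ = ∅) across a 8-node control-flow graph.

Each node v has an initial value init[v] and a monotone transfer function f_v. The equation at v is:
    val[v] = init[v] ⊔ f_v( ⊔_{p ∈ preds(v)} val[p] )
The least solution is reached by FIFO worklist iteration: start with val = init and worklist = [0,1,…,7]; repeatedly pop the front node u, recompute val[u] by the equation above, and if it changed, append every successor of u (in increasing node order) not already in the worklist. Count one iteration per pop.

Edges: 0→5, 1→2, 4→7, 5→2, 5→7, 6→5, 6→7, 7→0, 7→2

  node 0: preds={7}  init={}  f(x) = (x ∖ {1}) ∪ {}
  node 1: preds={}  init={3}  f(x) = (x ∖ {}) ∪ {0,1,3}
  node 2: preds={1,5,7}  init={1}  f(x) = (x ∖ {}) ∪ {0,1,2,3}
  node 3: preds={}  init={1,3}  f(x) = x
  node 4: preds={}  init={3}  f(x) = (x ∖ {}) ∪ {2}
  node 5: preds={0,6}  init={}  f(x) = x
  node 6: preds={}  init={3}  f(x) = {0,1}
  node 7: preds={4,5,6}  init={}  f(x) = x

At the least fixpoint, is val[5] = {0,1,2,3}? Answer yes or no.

yes

Trace (16 dequeues):
  [1] u=0 | in {} | out {} | ==
  [2] u=1 | in {} | out {0,1,3} | prev {3} | push {}
  [3] u=2 | in {0,1,3} | out {0,1,2,3} | prev {1} | push {}
  [4] u=3 | in {} | out {1,3} | ==
  [5] u=4 | in {} | out {2,3} | prev {3} | push {}
  [6] u=5 | in {3} | out {3} | prev {} | push {2}
  [7] u=6 | in {} | out {0,1,3} | prev {3} | push {5}
  [8] u=7 | in {0,1,2,3} | out {0,1,2,3} | prev {} | push {0}
  [9] u=2 | in {0,1,2,3} | out {0,1,2,3} | ==
  [10] u=5 | in {0,1,3} | out {0,1,3} | prev {3} | push {2,7}
  [11] u=0 | in {0,1,2,3} | out {0,2,3} | prev {} | push {5}
  [12] u=2 | in {0,1,2,3} | out {0,1,2,3} | ==
  [13] u=7 | in {0,1,2,3} | out {0,1,2,3} | ==
  [14] u=5 | in {0,1,2,3} | out {0,1,2,3} | prev {0,1,3} | push {2,7}
  [15] u=2 | in {0,1,2,3} | out {0,1,2,3} | ==
  [16] u=7 | in {0,1,2,3} | out {0,1,2,3} | ==

Converged values:
  [0] {0,2,3}
  [1] {0,1,3}
  [2] {0,1,2,3}
  [3] {1,3}
  [4] {2,3}
  [5] {0,1,2,3}
  [6] {0,1,3}
  [7] {0,1,2,3}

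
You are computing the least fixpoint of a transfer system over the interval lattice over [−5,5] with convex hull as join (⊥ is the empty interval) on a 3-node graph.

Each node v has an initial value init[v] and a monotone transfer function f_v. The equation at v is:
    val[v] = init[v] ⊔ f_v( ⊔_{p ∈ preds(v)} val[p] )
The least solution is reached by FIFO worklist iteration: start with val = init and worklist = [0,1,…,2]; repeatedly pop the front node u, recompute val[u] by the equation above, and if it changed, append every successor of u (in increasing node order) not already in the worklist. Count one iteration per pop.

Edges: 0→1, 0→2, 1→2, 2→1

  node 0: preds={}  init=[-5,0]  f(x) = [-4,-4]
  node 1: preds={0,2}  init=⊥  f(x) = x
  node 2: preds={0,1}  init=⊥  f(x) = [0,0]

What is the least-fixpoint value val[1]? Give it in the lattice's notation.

[-5,0]

Trace (4 dequeues):
  [1] u=0 | in ⊥ | out [-5,0] | ==
  [2] u=1 | in [-5,0] | out [-5,0] | prev ⊥ | push {}
  [3] u=2 | in [-5,0] | out [0,0] | prev ⊥ | push {1}
  [4] u=1 | in [-5,0] | out [-5,0] | ==

Converged values:
  [0] [-5,0]
  [1] [-5,0]
  [2] [0,0]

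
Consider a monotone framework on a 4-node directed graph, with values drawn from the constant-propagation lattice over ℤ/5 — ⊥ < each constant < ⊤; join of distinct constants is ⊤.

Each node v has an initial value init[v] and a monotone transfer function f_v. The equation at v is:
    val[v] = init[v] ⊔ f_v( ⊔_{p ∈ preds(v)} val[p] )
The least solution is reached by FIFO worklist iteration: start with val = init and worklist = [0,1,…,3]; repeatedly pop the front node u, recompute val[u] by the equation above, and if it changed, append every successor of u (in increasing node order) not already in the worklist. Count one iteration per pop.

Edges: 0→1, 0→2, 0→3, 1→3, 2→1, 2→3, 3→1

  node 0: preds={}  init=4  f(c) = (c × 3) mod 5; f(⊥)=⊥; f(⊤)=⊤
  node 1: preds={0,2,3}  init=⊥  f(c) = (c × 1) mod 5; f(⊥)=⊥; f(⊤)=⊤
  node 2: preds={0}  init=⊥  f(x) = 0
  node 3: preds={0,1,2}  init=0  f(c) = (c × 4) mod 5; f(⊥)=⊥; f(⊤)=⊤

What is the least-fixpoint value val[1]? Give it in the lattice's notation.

⊤

Iteration log — 5 steps:
  step 1. node 0  ⊔preds=⊥  new=4  stable
  step 2. node 1  ⊔preds=⊤  new=⊤  old=⊥  +wl: 
  step 3. node 2  ⊔preds=4  new=0  old=⊥  +wl: 1
  step 4. node 3  ⊔preds=⊤  new=⊤  old=0  +wl: 
  step 5. node 1  ⊔preds=⊤  new=⊤  stable

Least fixpoint reached:
  node 0: 4
  node 1: ⊤
  node 2: 0
  node 3: ⊤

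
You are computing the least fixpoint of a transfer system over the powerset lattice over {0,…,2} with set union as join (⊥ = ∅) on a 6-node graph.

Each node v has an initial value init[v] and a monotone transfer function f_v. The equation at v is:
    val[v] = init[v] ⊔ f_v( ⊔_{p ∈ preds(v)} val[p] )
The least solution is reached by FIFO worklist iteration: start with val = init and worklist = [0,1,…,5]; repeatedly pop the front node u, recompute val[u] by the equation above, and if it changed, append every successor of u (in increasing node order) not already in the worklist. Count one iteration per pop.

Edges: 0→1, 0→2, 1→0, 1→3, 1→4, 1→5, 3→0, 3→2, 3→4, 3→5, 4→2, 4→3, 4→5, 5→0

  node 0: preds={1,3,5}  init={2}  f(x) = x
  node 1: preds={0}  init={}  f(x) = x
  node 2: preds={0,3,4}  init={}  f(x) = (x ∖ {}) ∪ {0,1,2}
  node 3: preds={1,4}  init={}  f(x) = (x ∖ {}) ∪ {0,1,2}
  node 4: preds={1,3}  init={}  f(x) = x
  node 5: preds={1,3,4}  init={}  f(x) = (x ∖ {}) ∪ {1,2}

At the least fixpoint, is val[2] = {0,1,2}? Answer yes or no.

yes

Worklist (14 pops):
  #1 pop 0: in={} → {2} (no change)
  #2 pop 1: in={2} → {2} (was {}); enqueue [0]
  #3 pop 2: in={2} → {0,1,2} (was {}); enqueue []
  #4 pop 3: in={2} → {0,1,2} (was {}); enqueue [2]
  #5 pop 4: in={0,1,2} → {0,1,2} (was {}); enqueue [3]
  #6 pop 5: in={0,1,2} → {0,1,2} (was {}); enqueue []
  #7 pop 0: in={0,1,2} → {0,1,2} (was {2}); enqueue [1]
  #8 pop 2: in={0,1,2} → {0,1,2} (no change)
  #9 pop 3: in={0,1,2} → {0,1,2} (no change)
  #10 pop 1: in={0,1,2} → {0,1,2} (was {2}); enqueue [0,3,4,5]
  #11 pop 0: in={0,1,2} → {0,1,2} (no change)
  #12 pop 3: in={0,1,2} → {0,1,2} (no change)
  #13 pop 4: in={0,1,2} → {0,1,2} (no change)
  #14 pop 5: in={0,1,2} → {0,1,2} (no change)

Fixpoint:
  val[0] = {0,1,2}
  val[1] = {0,1,2}
  val[2] = {0,1,2}
  val[3] = {0,1,2}
  val[4] = {0,1,2}
  val[5] = {0,1,2}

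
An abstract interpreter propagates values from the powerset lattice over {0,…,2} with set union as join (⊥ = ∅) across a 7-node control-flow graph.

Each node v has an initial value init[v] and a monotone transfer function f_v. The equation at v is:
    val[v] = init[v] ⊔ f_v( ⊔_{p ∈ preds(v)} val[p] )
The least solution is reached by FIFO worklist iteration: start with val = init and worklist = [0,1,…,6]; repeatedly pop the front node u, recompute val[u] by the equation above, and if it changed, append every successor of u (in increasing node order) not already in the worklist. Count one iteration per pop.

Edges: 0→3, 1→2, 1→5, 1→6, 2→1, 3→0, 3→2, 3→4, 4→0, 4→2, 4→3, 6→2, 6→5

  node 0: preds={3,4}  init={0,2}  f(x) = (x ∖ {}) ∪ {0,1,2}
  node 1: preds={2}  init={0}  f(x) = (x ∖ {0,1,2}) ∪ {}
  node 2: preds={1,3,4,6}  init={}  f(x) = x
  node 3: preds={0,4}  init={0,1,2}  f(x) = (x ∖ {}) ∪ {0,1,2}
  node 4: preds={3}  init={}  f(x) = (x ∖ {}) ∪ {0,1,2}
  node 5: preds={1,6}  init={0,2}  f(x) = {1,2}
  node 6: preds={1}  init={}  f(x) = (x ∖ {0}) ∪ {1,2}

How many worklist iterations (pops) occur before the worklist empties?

Iteration log — 12 steps:
  step 1. node 0  ⊔preds={0,1,2}  new={0,1,2}  old={0,2}  +wl: 
  step 2. node 1  ⊔preds={}  new={0}  stable
  step 3. node 2  ⊔preds={0,1,2}  new={0,1,2}  old={}  +wl: 1
  step 4. node 3  ⊔preds={0,1,2}  new={0,1,2}  stable
  step 5. node 4  ⊔preds={0,1,2}  new={0,1,2}  old={}  +wl: 0,2,3
  step 6. node 5  ⊔preds={0}  new={0,1,2}  old={0,2}  +wl: 
  step 7. node 6  ⊔preds={0}  new={1,2}  old={}  +wl: 5
  step 8. node 1  ⊔preds={0,1,2}  new={0}  stable
  step 9. node 0  ⊔preds={0,1,2}  new={0,1,2}  stable
  step 10. node 2  ⊔preds={0,1,2}  new={0,1,2}  stable
  step 11. node 3  ⊔preds={0,1,2}  new={0,1,2}  stable
  step 12. node 5  ⊔preds={0,1,2}  new={0,1,2}  stable

Least fixpoint reached:
  node 0: {0,1,2}
  node 1: {0}
  node 2: {0,1,2}
  node 3: {0,1,2}
  node 4: {0,1,2}
  node 5: {0,1,2}
  node 6: {1,2}

12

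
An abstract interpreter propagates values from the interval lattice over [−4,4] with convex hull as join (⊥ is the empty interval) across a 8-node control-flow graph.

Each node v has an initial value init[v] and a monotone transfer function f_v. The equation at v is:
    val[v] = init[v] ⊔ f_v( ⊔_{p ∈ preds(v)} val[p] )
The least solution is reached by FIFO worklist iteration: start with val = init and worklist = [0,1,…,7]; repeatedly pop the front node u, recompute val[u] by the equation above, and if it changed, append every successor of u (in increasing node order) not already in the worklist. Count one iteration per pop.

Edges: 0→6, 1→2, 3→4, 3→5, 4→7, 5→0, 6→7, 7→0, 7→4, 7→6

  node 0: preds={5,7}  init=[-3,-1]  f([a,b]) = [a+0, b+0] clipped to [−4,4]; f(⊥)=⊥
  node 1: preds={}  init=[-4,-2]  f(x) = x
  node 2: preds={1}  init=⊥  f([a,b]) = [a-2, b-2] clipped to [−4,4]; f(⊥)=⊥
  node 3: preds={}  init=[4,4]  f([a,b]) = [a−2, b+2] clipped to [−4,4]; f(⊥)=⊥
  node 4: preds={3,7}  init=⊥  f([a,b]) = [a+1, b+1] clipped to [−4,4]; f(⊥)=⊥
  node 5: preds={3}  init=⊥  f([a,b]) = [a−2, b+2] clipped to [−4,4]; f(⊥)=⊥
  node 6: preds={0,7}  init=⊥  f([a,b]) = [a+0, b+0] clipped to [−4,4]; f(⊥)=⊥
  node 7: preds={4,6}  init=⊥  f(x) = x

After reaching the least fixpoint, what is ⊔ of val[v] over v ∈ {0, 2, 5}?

[-4,4]

Worklist (12 pops):
  #1 pop 0: in=⊥ → [-3,-1] (no change)
  #2 pop 1: in=⊥ → [-4,-2] (no change)
  #3 pop 2: in=[-4,-2] → [-4,-4] (was ⊥); enqueue []
  #4 pop 3: in=⊥ → [4,4] (no change)
  #5 pop 4: in=[4,4] → [4,4] (was ⊥); enqueue []
  #6 pop 5: in=[4,4] → [2,4] (was ⊥); enqueue [0]
  #7 pop 6: in=[-3,-1] → [-3,-1] (was ⊥); enqueue []
  #8 pop 7: in=[-3,4] → [-3,4] (was ⊥); enqueue [4,6]
  #9 pop 0: in=[-3,4] → [-3,4] (was [-3,-1]); enqueue []
  #10 pop 4: in=[-3,4] → [-2,4] (was [4,4]); enqueue [7]
  #11 pop 6: in=[-3,4] → [-3,4] (was [-3,-1]); enqueue []
  #12 pop 7: in=[-3,4] → [-3,4] (no change)

Fixpoint:
  val[0] = [-3,4]
  val[1] = [-4,-2]
  val[2] = [-4,-4]
  val[3] = [4,4]
  val[4] = [-2,4]
  val[5] = [2,4]
  val[6] = [-3,4]
  val[7] = [-3,4]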